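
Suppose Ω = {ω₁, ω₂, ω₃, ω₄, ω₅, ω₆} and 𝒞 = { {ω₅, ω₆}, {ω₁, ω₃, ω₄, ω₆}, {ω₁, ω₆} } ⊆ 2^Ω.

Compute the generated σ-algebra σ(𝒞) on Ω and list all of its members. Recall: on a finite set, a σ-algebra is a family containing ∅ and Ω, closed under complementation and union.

Begin from { ∅, {ω₁, ω₆}, {ω₅, ω₆}, {ω₁, ω₃, ω₄, ω₆}, Ω } (that is, 𝒞 plus ∅ and Ω).
Round 1: +5 →
  {ω₂, ω₅}  = Ω∖{ω₁, ω₃, ω₄, ω₆}
  {ω₁, ω₅, ω₆}  = {ω₅, ω₆} ∪ {ω₁, ω₆}
  {ω₁, ω₂, ω₃, ω₄}  = Ω∖{ω₅, ω₆}
  {ω₂, ω₃, ω₄, ω₅}  = Ω∖{ω₁, ω₆}
  {ω₁, ω₃, ω₄, ω₅, ω₆}  = {ω₅, ω₆} ∪ {ω₁, ω₃, ω₄, ω₆}
  (now 10)
Round 2: +7 →
  {ω₂}  = Ω∖{ω₁, ω₃, ω₄, ω₅, ω₆}
  {ω₂, ω₃, ω₄}  = Ω∖{ω₁, ω₅, ω₆}
  {ω₂, ω₅, ω₆}  = {ω₂, ω₅} ∪ {ω₅, ω₆}
  {ω₁, ω₂, ω₅, ω₆}  = {ω₂, ω₅} ∪ {ω₁, ω₆}
  {ω₁, ω₂, ω₃, ω₄, ω₅}  = {ω₂, ω₅} ∪ {ω₁, ω₂, ω₃, ω₄}
  {ω₁, ω₂, ω₃, ω₄, ω₆}  = {ω₁, ω₆} ∪ {ω₁, ω₂, ω₃, ω₄}
  {ω₂, ω₃, ω₄, ω₅, ω₆}  = {ω₅, ω₆} ∪ {ω₂, ω₃, ω₄, ω₅}
  (now 17)
Round 3 adds 6:
  {ω₁}  = Ω∖{ω₂, ω₃, ω₄, ω₅, ω₆}
  {ω₅}  = Ω∖{ω₁, ω₂, ω₃, ω₄, ω₆}
  {ω₆}  = Ω∖{ω₁, ω₂, ω₃, ω₄, ω₅}
  {ω₃, ω₄}  = Ω∖{ω₁, ω₂, ω₅, ω₆}
  {ω₁, ω₂, ω₆}  = {ω₁, ω₆} ∪ {ω₂}
  {ω₁, ω₃, ω₄}  = Ω∖{ω₂, ω₅, ω₆}
  (now 23)
Round 4: 9 new —
  {ω₁, ω₂}  = {ω₂} ∪ {ω₁}
  {ω₁, ω₅}  = {ω₅} ∪ {ω₁}
  {ω₂, ω₆}  = {ω₂} ∪ {ω₆}
  {ω₁, ω₂, ω₅}  = {ω₂, ω₅} ∪ {ω₁}
  {ω₃, ω₄, ω₅}  = Ω∖{ω₁, ω₂, ω₆}
  {ω₃, ω₄, ω₆}  = {ω₃, ω₄} ∪ {ω₆}
  {ω₁, ω₃, ω₄, ω₅}  = {ω₅} ∪ {ω₁, ω₃, ω₄}
  {ω₂, ω₃, ω₄, ω₆}  = {ω₆} ∪ {ω₂, ω₃, ω₄}
  {ω₃, ω₄, ω₅, ω₆}  = {ω₃, ω₄} ∪ {ω₅, ω₆}
  (now 32)
Round 5: closed — nothing new.

|σ(𝒞)| = 32.  σ(𝒞) = { ∅, {ω₁}, {ω₂}, {ω₅}, {ω₆}, {ω₁, ω₂}, {ω₁, ω₅}, {ω₁, ω₆}, {ω₂, ω₅}, {ω₂, ω₆}, {ω₃, ω₄}, {ω₅, ω₆}, {ω₁, ω₂, ω₅}, {ω₁, ω₂, ω₆}, {ω₁, ω₃, ω₄}, {ω₁, ω₅, ω₆}, {ω₂, ω₃, ω₄}, {ω₂, ω₅, ω₆}, {ω₃, ω₄, ω₅}, {ω₃, ω₄, ω₆}, {ω₁, ω₂, ω₃, ω₄}, {ω₁, ω₂, ω₅, ω₆}, {ω₁, ω₃, ω₄, ω₅}, {ω₁, ω₃, ω₄, ω₆}, {ω₂, ω₃, ω₄, ω₅}, {ω₂, ω₃, ω₄, ω₆}, {ω₃, ω₄, ω₅, ω₆}, {ω₁, ω₂, ω₃, ω₄, ω₅}, {ω₁, ω₂, ω₃, ω₄, ω₆}, {ω₁, ω₃, ω₄, ω₅, ω₆}, {ω₂, ω₃, ω₄, ω₅, ω₆}, Ω }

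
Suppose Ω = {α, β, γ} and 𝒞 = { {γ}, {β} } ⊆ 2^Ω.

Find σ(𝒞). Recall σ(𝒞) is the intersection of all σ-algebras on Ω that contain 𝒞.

Begin from { ∅, {β}, {γ}, Ω } (that is, 𝒞 plus ∅ and Ω).
Iteration 1: +3 →
  {α, β}  = ᶜ of {γ}
  {α, γ}  = ᶜ of {β}
  {β, γ}  = {γ} ∪ {β}
  — 7 sets.
Iteration 2: 1 new —
  {α}  = ᶜ of {β, γ}
  — 8 sets.
After Iteration 3 the family is unchanged; done.

|σ(𝒞)| = 8.  σ(𝒞) = { ∅, {α}, {β}, {γ}, {α, β}, {α, γ}, {β, γ}, Ω }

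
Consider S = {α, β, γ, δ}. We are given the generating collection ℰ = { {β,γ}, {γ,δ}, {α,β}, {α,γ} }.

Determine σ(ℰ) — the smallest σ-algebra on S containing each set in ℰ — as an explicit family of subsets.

σ(ℰ) (16 sets): { {}, {α}, {β}, {γ}, {δ}, {α,β}, {α,γ}, {α,δ}, {β,γ}, {β,δ}, {γ,δ}, {α,β,γ}, {α,β,δ}, {α,γ,δ}, {β,γ,δ}, S }

Derivation:
Take S₀ = ℰ ∪ {∅, S} = { {}, {α,β}, {α,γ}, {β,γ}, {γ,δ}, S }.
Step 1 (5 new):
  {α,δ}  = S∖{β,γ}
  {β,δ}  = S∖{α,γ}
  {α,β,γ}  = {β,γ} ∪ {α,β}
  {α,γ,δ}  = {γ,δ} ∪ {α,γ}
  {β,γ,δ}  = {γ,δ} ∪ {β,γ}
Step 2 (4 new):
  {α}  = S∖{β,γ,δ}
  {β}  = S∖{α,γ,δ}
  {δ}  = S∖{α,β,γ}
  {α,β,δ}  = {α,β} ∪ {α,δ}
Step 3. New:
  {γ}  = S∖{α,β,δ}
Step 4: closed — nothing new.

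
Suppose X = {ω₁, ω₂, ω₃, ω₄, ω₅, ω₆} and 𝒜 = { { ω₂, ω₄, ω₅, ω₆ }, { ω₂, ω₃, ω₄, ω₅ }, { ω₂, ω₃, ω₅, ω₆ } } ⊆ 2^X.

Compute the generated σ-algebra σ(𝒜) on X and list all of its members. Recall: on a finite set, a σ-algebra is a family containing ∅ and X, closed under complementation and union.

σ(𝒜) = { {}, { ω₁ }, { ω₃ }, { ω₄ }, { ω₆ }, { ω₁, ω₃ }, { ω₁, ω₄ }, { ω₁, ω₆ }, { ω₂, ω₅ }, { ω₃, ω₄ }, { ω₃, ω₆ }, { ω₄, ω₆ }, { ω₁, ω₂, ω₅ }, { ω₁, ω₃, ω₄ }, { ω₁, ω₃, ω₆ }, { ω₁, ω₄, ω₆ }, { ω₂, ω₃, ω₅ }, { ω₂, ω₄, ω₅ }, { ω₂, ω₅, ω₆ }, { ω₃, ω₄, ω₆ }, { ω₁, ω₂, ω₃, ω₅ }, { ω₁, ω₂, ω₄, ω₅ }, { ω₁, ω₂, ω₅, ω₆ }, { ω₁, ω₃, ω₄, ω₆ }, { ω₂, ω₃, ω₄, ω₅ }, { ω₂, ω₃, ω₅, ω₆ }, { ω₂, ω₄, ω₅, ω₆ }, { ω₁, ω₂, ω₃, ω₄, ω₅ }, { ω₁, ω₂, ω₃, ω₅, ω₆ }, { ω₁, ω₂, ω₄, ω₅, ω₆ }, { ω₂, ω₃, ω₄, ω₅, ω₆ }, X }

Derivation:
Take S₀ = 𝒜 ∪ {∅, X} = { {}, { ω₂, ω₃, ω₄, ω₅ }, { ω₂, ω₃, ω₅, ω₆ }, { ω₂, ω₄, ω₅, ω₆ }, X }.
Step 1 adds 4:
  { ω₁, ω₃ }  = complement { ω₂, ω₄, ω₅, ω₆ }
  { ω₁, ω₄ }  = complement { ω₂, ω₃, ω₅, ω₆ }
  { ω₁, ω₆ }  = complement { ω₂, ω₃, ω₄, ω₅ }
  { ω₂, ω₃, ω₄, ω₅, ω₆ }  = { ω₂, ω₄, ω₅, ω₆ } ∪ { ω₂, ω₃, ω₄, ω₅ }
  |family| = 9
Step 2 (7 new):
  { ω₁ }  = complement { ω₂, ω₃, ω₄, ω₅, ω₆ }
  { ω₁, ω₃, ω₄ }  = { ω₁, ω₄ } ∪ { ω₁, ω₃ }
  { ω₁, ω₃, ω₆ }  = { ω₁, ω₆ } ∪ { ω₁, ω₃ }
  { ω₁, ω₄, ω₆ }  = { ω₁, ω₆ } ∪ { ω₁, ω₄ }
  { ω₁, ω₂, ω₃, ω₄, ω₅ }  = { ω₂, ω₃, ω₄, ω₅ } ∪ { ω₁, ω₄ }
  { ω₁, ω₂, ω₃, ω₅, ω₆ }  = { ω₁, ω₆ } ∪ { ω₂, ω₃, ω₅, ω₆ }
  { ω₁, ω₂, ω₄, ω₅, ω₆ }  = { ω₁, ω₆ } ∪ { ω₂, ω₄, ω₅, ω₆ }
  |family| = 16
Step 3. New:
  { ω₃ }  = complement { ω₁, ω₂, ω₄, ω₅, ω₆ }
  { ω₄ }  = complement { ω₁, ω₂, ω₃, ω₅, ω₆ }
  { ω₆ }  = complement { ω₁, ω₂, ω₃, ω₄, ω₅ }
  { ω₂, ω₃, ω₅ }  = complement { ω₁, ω₄, ω₆ }
  { ω₂, ω₄, ω₅ }  = complement { ω₁, ω₃, ω₆ }
  { ω₂, ω₅, ω₆ }  = complement { ω₁, ω₃, ω₄ }
  { ω₁, ω₃, ω₄, ω₆ }  = { ω₁, ω₄ } ∪ { ω₁, ω₃, ω₆ }
  |family| = 23
Step 4 (7 new):
  { ω₂, ω₅ }  = complement { ω₁, ω₃, ω₄, ω₆ }
  { ω₃, ω₄ }  = { ω₃ } ∪ { ω₄ }
  { ω₃, ω₆ }  = { ω₆ } ∪ { ω₃ }
  { ω₄, ω₆ }  = { ω₆ } ∪ { ω₄ }
  { ω₁, ω₂, ω₃, ω₅ }  = { ω₁ } ∪ { ω₂, ω₃, ω₅ }
  { ω₁, ω₂, ω₄, ω₅ }  = { ω₁ } ∪ { ω₂, ω₄, ω₅ }
  { ω₁, ω₂, ω₅, ω₆ }  = { ω₁ } ∪ { ω₂, ω₅, ω₆ }
  |family| = 30
Step 5 (2 new):
  { ω₁, ω₂, ω₅ }  = { ω₂, ω₅ } ∪ { ω₁ }
  { ω₃, ω₄, ω₆ }  = { ω₃, ω₄ } ∪ { ω₆ }
  |family| = 32
After Step 6 the family is unchanged; done.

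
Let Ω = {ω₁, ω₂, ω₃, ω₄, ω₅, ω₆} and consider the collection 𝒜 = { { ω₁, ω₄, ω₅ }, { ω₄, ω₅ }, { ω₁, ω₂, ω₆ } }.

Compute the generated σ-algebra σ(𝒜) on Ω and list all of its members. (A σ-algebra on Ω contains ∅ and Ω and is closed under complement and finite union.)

Answer: σ(𝒜) = { {}, { ω₁ }, { ω₃ }, { ω₁, ω₃ }, { ω₂, ω₆ }, { ω₄, ω₅ }, { ω₁, ω₂, ω₆ }, { ω₁, ω₄, ω₅ }, { ω₂, ω₃, ω₆ }, { ω₃, ω₄, ω₅ }, { ω₁, ω₂, ω₃, ω₆ }, { ω₁, ω₃, ω₄, ω₅ }, { ω₂, ω₄, ω₅, ω₆ }, { ω₁, ω₂, ω₄, ω₅, ω₆ }, { ω₂, ω₃, ω₄, ω₅, ω₆ }, Ω }

Check:
Start: 𝒜 ∪ {∅, Ω} = { {}, { ω₄, ω₅ }, { ω₁, ω₂, ω₆ }, { ω₁, ω₄, ω₅ }, Ω }.
Round 1 adds 4:
  { ω₂, ω₃, ω₆ }  = complement { ω₁, ω₄, ω₅ }
  { ω₃, ω₄, ω₅ }  = complement { ω₁, ω₂, ω₆ }
  { ω₁, ω₂, ω₃, ω₆ }  = complement { ω₄, ω₅ }
  { ω₁, ω₂, ω₄, ω₅, ω₆ }  = { ω₄, ω₅ } ∪ { ω₁, ω₂, ω₆ }
  (now 9)
Round 2: +3 →
  { ω₃ }  = complement { ω₁, ω₂, ω₄, ω₅, ω₆ }
  { ω₁, ω₃, ω₄, ω₅ }  = { ω₁, ω₄, ω₅ } ∪ { ω₃, ω₄, ω₅ }
  { ω₂, ω₃, ω₄, ω₅, ω₆ }  = { ω₃, ω₄, ω₅ } ∪ { ω₂, ω₃, ω₆ }
  (now 12)
Round 3 (2 new):
  { ω₁ }  = complement { ω₂, ω₃, ω₄, ω₅, ω₆ }
  { ω₂, ω₆ }  = complement { ω₁, ω₃, ω₄, ω₅ }
  (now 14)
Round 4: 2 new —
  { ω₁, ω₃ }  = { ω₃ } ∪ { ω₁ }
  { ω₂, ω₄, ω₅, ω₆ }  = { ω₄, ω₅ } ∪ { ω₂, ω₆ }
  (now 16)
Round 5: already closed under ᶜ and ∪.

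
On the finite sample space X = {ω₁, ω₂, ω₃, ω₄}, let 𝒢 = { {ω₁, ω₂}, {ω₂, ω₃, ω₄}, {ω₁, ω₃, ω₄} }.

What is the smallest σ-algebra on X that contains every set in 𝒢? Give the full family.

σ(𝒢) = { {}, {ω₁}, {ω₂}, {ω₁, ω₂}, {ω₃, ω₄}, {ω₁, ω₃, ω₄}, {ω₂, ω₃, ω₄}, X }

Working:
Take S₀ = 𝒢 ∪ {∅, X} = { {}, {ω₁, ω₂}, {ω₁, ω₃, ω₄}, {ω₂, ω₃, ω₄}, X }.
Round 1: +3 →
  {ω₁}  = {ω₂, ω₃, ω₄}ᶜ
  {ω₂}  = {ω₁, ω₃, ω₄}ᶜ
  {ω₃, ω₄}  = {ω₁, ω₂}ᶜ
  [8 total]
Round 2: closed — nothing new.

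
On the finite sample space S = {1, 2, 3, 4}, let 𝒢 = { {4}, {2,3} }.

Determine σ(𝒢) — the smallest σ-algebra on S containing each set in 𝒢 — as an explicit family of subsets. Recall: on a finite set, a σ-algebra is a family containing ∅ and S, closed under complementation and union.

Begin from { ∅, {4}, {2,3}, S } (that is, 𝒢 plus ∅ and S).
Pass 1: 3 new —
  {1,4}  = S∖{2,3}
  {1,2,3}  = S∖{4}
  {2,3,4}  = {4} ∪ {2,3}
Pass 2. New:
  {1}  = S∖{2,3,4}
Pass 3: no new sets; the family is a σ-algebra.

Hence σ(𝒢) has 8 members: { ∅, {1}, {4}, {1,4}, {2,3}, {1,2,3}, {2,3,4}, S }.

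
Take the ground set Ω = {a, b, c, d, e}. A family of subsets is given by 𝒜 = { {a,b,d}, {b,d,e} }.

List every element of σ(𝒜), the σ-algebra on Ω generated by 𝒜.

Take S₀ = 𝒜 ∪ {∅, Ω} = { ∅, {a,b,d}, {b,d,e}, Ω }.
Pass 1: 3 new —
  {a,c}  = {b,d,e}ᶜ
  {c,e}  = {a,b,d}ᶜ
  {a,b,d,e}  = {a,b,d} ∪ {b,d,e}
Pass 2: 4 new —
  {c}  = {a,b,d,e}ᶜ
  {a,c,e}  = {a,c} ∪ {c,e}
  {a,b,c,d}  = {a,c} ∪ {a,b,d}
  {b,c,d,e}  = {c,e} ∪ {b,d,e}
Pass 3 adds 3:
  {a}  = {b,c,d,e}ᶜ
  {e}  = {a,b,c,d}ᶜ
  {b,d}  = {a,c,e}ᶜ
Pass 4: +2 →
  {a,e}  = {e} ∪ {a}
  {b,c,d}  = {c} ∪ {b,d}
Pass 5: no new sets; the family is a σ-algebra.

σ(𝒜) = { ∅, {a}, {c}, {e}, {a,c}, {a,e}, {b,d}, {c,e}, {a,b,d}, {a,c,e}, {b,c,d}, {b,d,e}, {a,b,c,d}, {a,b,d,e}, {b,c,d,e}, Ω }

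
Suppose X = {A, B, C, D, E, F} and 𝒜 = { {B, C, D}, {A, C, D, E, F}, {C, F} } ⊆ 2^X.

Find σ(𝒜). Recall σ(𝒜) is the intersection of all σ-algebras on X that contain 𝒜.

Seed the family with 𝒜 together with ∅ and X: { ∅, {C, F}, {B, C, D}, {A, C, D, E, F}, X }.
Pass 1 adds 4:
  {B}  = complement {A, C, D, E, F}
  {A, E, F}  = complement {B, C, D}
  {A, B, D, E}  = complement {C, F}
  {B, C, D, F}  = {B, C, D} ∪ {C, F}
  — 9 sets.
Pass 2 adds 6:
  {A, E}  = complement {B, C, D, F}
  {B, C, F}  = {B} ∪ {C, F}
  {A, B, E, F}  = {B} ∪ {A, E, F}
  {A, C, E, F}  = {A, E, F} ∪ {C, F}
  {A, B, C, D, E}  = {B, C, D} ∪ {A, B, D, E}
  {A, B, D, E, F}  = {A, B, D, E} ∪ {A, E, F}
  — 15 sets.
Pass 3. New:
  {C}  = complement {A, B, D, E, F}
  {F}  = complement {A, B, C, D, E}
  {B, D}  = complement {A, C, E, F}
  {C, D}  = complement {A, B, E, F}
  {A, B, E}  = {A, E} ∪ {B}
  {A, D, E}  = complement {B, C, F}
  {A, B, C, E, F}  = {A, C, E, F} ∪ {B, C, F}
  — 22 sets.
Pass 4 (9 new):
  {D}  = complement {A, B, C, E, F}
  {B, C}  = {B} ∪ {C}
  {B, F}  = {B} ∪ {F}
  {A, C, E}  = {A, E} ∪ {C}
  {B, D, F}  = {B, D} ∪ {F}
  {C, D, F}  = complement {A, B, E}
  {A, B, C, E}  = {C} ∪ {A, B, E}
  {A, C, D, E}  = {C, D} ∪ {A, E}
  {A, D, E, F}  = {A, E, F} ∪ {A, D, E}
  — 31 sets.
Pass 5: 1 new —
  {D, F}  = complement {A, B, C, E}
  — 32 sets.
Pass 6: no new sets; the family is a σ-algebra.

Therefore σ(𝒜) = { ∅, {B}, {C}, {D}, {F}, {A, E}, {B, C}, {B, D}, {B, F}, {C, D}, {C, F}, {D, F}, {A, B, E}, {A, C, E}, {A, D, E}, {A, E, F}, {B, C, D}, {B, C, F}, {B, D, F}, {C, D, F}, {A, B, C, E}, {A, B, D, E}, {A, B, E, F}, {A, C, D, E}, {A, C, E, F}, {A, D, E, F}, {B, C, D, F}, {A, B, C, D, E}, {A, B, C, E, F}, {A, B, D, E, F}, {A, C, D, E, F}, X } (|σ(𝒜)| = 32).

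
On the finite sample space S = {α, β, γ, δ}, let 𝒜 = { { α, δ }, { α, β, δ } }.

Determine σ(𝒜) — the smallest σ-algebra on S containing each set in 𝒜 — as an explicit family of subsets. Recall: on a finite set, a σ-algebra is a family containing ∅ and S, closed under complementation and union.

Initial family (4 sets): { {  }, { α, δ }, { α, β, δ }, S }.
Iteration 1 adds 2:
  { γ }  = complement { α, β, δ }
  { β, γ }  = complement { α, δ }
Iteration 2 (1 new):
  { α, γ, δ }  = { γ } ∪ { α, δ }
Iteration 3 (1 new):
  { β }  = complement { α, γ, δ }
Iteration 4: no new sets; the family is a σ-algebra.

Hence σ(𝒜) has 8 members: { {  }, { β }, { γ }, { α, δ }, { β, γ }, { α, β, δ }, { α, γ, δ }, S }.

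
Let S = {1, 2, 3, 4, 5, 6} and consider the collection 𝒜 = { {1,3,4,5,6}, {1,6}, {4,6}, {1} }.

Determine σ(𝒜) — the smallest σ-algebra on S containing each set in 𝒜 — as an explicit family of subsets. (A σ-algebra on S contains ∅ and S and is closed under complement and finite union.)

Begin from { {}, {1}, {1,6}, {4,6}, {1,3,4,5,6}, S } (that is, 𝒜 plus ∅ and S).
Step 1. New:
  {2}  = complement {1,3,4,5,6}
  {1,4,6}  = {1,6} ∪ {4,6}
  {1,2,3,5}  = complement {4,6}
  {2,3,4,5}  = complement {1,6}
  {2,3,4,5,6}  = complement {1}
Step 2 (7 new):
  {1,2}  = {2} ∪ {1}
  {1,2,6}  = {1,6} ∪ {2}
  {2,3,5}  = complement {1,4,6}
  {2,4,6}  = {2} ∪ {4,6}
  {1,2,4,6}  = {2} ∪ {1,4,6}
  {1,2,3,4,5}  = {2,3,4,5} ∪ {1,2,3,5}
  {1,2,3,5,6}  = {1,6} ∪ {1,2,3,5}
Step 3. New:
  {4}  = complement {1,2,3,5,6}
  {6}  = complement {1,2,3,4,5}
  {3,5}  = complement {1,2,4,6}
  {1,3,5}  = complement {2,4,6}
  {3,4,5}  = complement {1,2,6}
  {3,4,5,6}  = complement {1,2}
Step 4 adds 8:
  {1,4}  = {1} ∪ {4}
  {2,4}  = {2} ∪ {4}
  {2,6}  = {2} ∪ {6}
  {1,2,4}  = {1,2} ∪ {4}
  {3,5,6}  = {6} ∪ {3,5}
  {1,3,4,5}  = {3,4,5} ∪ {1}
  {1,3,5,6}  = {1,6} ∪ {1,3,5}
  {2,3,5,6}  = {6} ∪ {2,3,5}
After Step 5 the family is unchanged; done.

Hence σ(𝒜) has 32 members: { {}, {1}, {2}, {4}, {6}, {1,2}, {1,4}, {1,6}, {2,4}, {2,6}, {3,5}, {4,6}, {1,2,4}, {1,2,6}, {1,3,5}, {1,4,6}, {2,3,5}, {2,4,6}, {3,4,5}, {3,5,6}, {1,2,3,5}, {1,2,4,6}, {1,3,4,5}, {1,3,5,6}, {2,3,4,5}, {2,3,5,6}, {3,4,5,6}, {1,2,3,4,5}, {1,2,3,5,6}, {1,3,4,5,6}, {2,3,4,5,6}, S }.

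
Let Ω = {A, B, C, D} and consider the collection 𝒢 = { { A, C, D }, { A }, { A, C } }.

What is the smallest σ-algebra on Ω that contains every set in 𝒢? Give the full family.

|σ(𝒢)| = 16.  σ(𝒢) = { {  }, { A }, { B }, { C }, { D }, { A, B }, { A, C }, { A, D }, { B, C }, { B, D }, { C, D }, { A, B, C }, { A, B, D }, { A, C, D }, { B, C, D }, Ω }

Check:
Begin from { {  }, { A }, { A, C }, { A, C, D }, Ω } (that is, 𝒢 plus ∅ and Ω).
Pass 1 adds 3:
  { B }  = Ω∖{ A, C, D }
  { B, D }  = Ω∖{ A, C }
  { B, C, D }  = Ω∖{ A }
  — 8 sets.
Pass 2: +3 →
  { A, B }  = { B } ∪ { A }
  { A, B, C }  = { B } ∪ { A, C }
  { A, B, D }  = { B, D } ∪ { A }
  — 11 sets.
Pass 3 adds 3:
  { C }  = Ω∖{ A, B, D }
  { D }  = Ω∖{ A, B, C }
  { C, D }  = Ω∖{ A, B }
  — 14 sets.
Pass 4 (2 new):
  { A, D }  = { D } ∪ { A }
  { B, C }  = { C } ∪ { B }
  — 16 sets.
Pass 5: no new sets; the family is a σ-algebra.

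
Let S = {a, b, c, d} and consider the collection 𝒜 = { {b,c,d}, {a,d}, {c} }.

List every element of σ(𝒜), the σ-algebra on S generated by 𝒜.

|σ(𝒜)| = 16.  σ(𝒜) = { {}, {a}, {b}, {c}, {d}, {a,b}, {a,c}, {a,d}, {b,c}, {b,d}, {c,d}, {a,b,c}, {a,b,d}, {a,c,d}, {b,c,d}, S }

Working:
Initial family (5 sets): { {}, {c}, {a,d}, {b,c,d}, S }.
Round 1: +4 →
  {a}  = S∖{b,c,d}
  {b,c}  = S∖{a,d}
  {a,b,d}  = S∖{c}
  {a,c,d}  = {c} ∪ {a,d}
  — 9 sets.
Round 2 (3 new):
  {b}  = S∖{a,c,d}
  {a,c}  = {c} ∪ {a}
  {a,b,c}  = {b,c} ∪ {a}
  — 12 sets.
Round 3 adds 3:
  {d}  = S∖{a,b,c}
  {a,b}  = {b} ∪ {a}
  {b,d}  = S∖{a,c}
  — 15 sets.
Round 4: +1 →
  {c,d}  = S∖{a,b}
  — 16 sets.
Round 5: closed — nothing new.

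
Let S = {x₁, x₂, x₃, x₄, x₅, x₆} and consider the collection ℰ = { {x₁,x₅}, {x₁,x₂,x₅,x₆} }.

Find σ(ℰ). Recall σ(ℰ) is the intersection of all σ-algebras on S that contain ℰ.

Begin from { {}, {x₁,x₅}, {x₁,x₂,x₅,x₆}, S } (that is, ℰ plus ∅ and S).
Pass 1. New:
  {x₃,x₄}  = complement {x₁,x₂,x₅,x₆}
  {x₂,x₃,x₄,x₆}  = complement {x₁,x₅}
  (now 6)
Pass 2: 1 new —
  {x₁,x₃,x₄,x₅}  = {x₃,x₄} ∪ {x₁,x₅}
  (now 7)
Pass 3 adds 1:
  {x₂,x₆}  = complement {x₁,x₃,x₄,x₅}
  (now 8)
Pass 4: stable.

Hence σ(ℰ) has 8 members: { {}, {x₁,x₅}, {x₂,x₆}, {x₃,x₄}, {x₁,x₂,x₅,x₆}, {x₁,x₃,x₄,x₅}, {x₂,x₃,x₄,x₆}, S }.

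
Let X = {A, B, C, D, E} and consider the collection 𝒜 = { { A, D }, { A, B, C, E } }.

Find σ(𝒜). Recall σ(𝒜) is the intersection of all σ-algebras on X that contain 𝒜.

|σ(𝒜)| = 8.  σ(𝒜) = { ∅, { A }, { D }, { A, D }, { B, C, E }, { A, B, C, E }, { B, C, D, E }, X }

Derivation:
Begin from { ∅, { A, D }, { A, B, C, E }, X } (that is, 𝒜 plus ∅ and X).
Step 1. New:
  { D }  = complement { A, B, C, E }
  { B, C, E }  = complement { A, D }
  [6 total]
Step 2: +1 →
  { B, C, D, E }  = { B, C, E } ∪ { D }
  [7 total]
Step 3: 1 new —
  { A }  = complement { B, C, D, E }
  [8 total]
Step 4: already closed under ᶜ and ∪.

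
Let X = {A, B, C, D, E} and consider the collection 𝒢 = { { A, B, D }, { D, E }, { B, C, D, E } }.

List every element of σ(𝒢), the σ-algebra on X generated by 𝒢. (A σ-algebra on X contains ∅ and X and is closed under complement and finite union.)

σ(𝒢) (32 sets): { {}, { A }, { B }, { C }, { D }, { E }, { A, B }, { A, C }, { A, D }, { A, E }, { B, C }, { B, D }, { B, E }, { C, D }, { C, E }, { D, E }, { A, B, C }, { A, B, D }, { A, B, E }, { A, C, D }, { A, C, E }, { A, D, E }, { B, C, D }, { B, C, E }, { B, D, E }, { C, D, E }, { A, B, C, D }, { A, B, C, E }, { A, B, D, E }, { A, C, D, E }, { B, C, D, E }, X }

Check:
Take S₀ = 𝒢 ∪ {∅, X} = { {}, { D, E }, { A, B, D }, { B, C, D, E }, X }.
Step 1: 4 new —
  { A }  = ᶜ of { B, C, D, E }
  { C, E }  = ᶜ of { A, B, D }
  { A, B, C }  = ᶜ of { D, E }
  { A, B, D, E }  = { D, E } ∪ { A, B, D }
  (now 9)
Step 2: +6 →
  { C }  = ᶜ of { A, B, D, E }
  { A, C, E }  = { C, E } ∪ { A }
  { A, D, E }  = { D, E } ∪ { A }
  { C, D, E }  = { D, E } ∪ { C, E }
  { A, B, C, D }  = { A, B, C } ∪ { A, B, D }
  { A, B, C, E }  = { A, B, C } ∪ { C, E }
  (now 15)
Step 3. New:
  { D }  = ᶜ of { A, B, C, E }
  { E }  = ᶜ of { A, B, C, D }
  { A, B }  = ᶜ of { C, D, E }
  { A, C }  = { C } ∪ { A }
  { B, C }  = ᶜ of { A, D, E }
  { B, D }  = ᶜ of { A, C, E }
  { A, C, D, E }  = { D, E } ∪ { A, C, E }
  (now 22)
Step 4: +9 →
  { B }  = ᶜ of { A, C, D, E }
  { A, D }  = { D } ∪ { A }
  { A, E }  = { E } ∪ { A }
  { C, D }  = { C } ∪ { D }
  { A, B, E }  = { A, B } ∪ { E }
  { A, C, D }  = { A, C } ∪ { D }
  { B, C, D }  = { B, D } ∪ { C }
  { B, C, E }  = { C, E } ∪ { B, C }
  { B, D, E }  = ᶜ of { A, C }
  (now 31)
Step 5 (1 new):
  { B, E }  = ᶜ of { A, C, D }
  (now 32)
Step 6: already closed under ᶜ and ∪.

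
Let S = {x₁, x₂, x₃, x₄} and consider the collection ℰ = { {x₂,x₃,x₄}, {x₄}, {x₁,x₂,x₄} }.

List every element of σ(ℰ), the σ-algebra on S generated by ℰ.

Answer: σ(ℰ) = { {}, {x₁}, {x₂}, {x₃}, {x₄}, {x₁,x₂}, {x₁,x₃}, {x₁,x₄}, {x₂,x₃}, {x₂,x₄}, {x₃,x₄}, {x₁,x₂,x₃}, {x₁,x₂,x₄}, {x₁,x₃,x₄}, {x₂,x₃,x₄}, S }

Working:
Initial family (5 sets): { {}, {x₄}, {x₁,x₂,x₄}, {x₂,x₃,x₄}, S }.
Round 1: +3 →
  {x₁}  = ᶜ of {x₂,x₃,x₄}
  {x₃}  = ᶜ of {x₁,x₂,x₄}
  {x₁,x₂,x₃}  = ᶜ of {x₄}
  [8 total]
Round 2 (3 new):
  {x₁,x₃}  = {x₃} ∪ {x₁}
  {x₁,x₄}  = {x₄} ∪ {x₁}
  {x₃,x₄}  = {x₄} ∪ {x₃}
  [11 total]
Round 3: +4 →
  {x₁,x₂}  = ᶜ of {x₃,x₄}
  {x₂,x₃}  = ᶜ of {x₁,x₄}
  {x₂,x₄}  = ᶜ of {x₁,x₃}
  {x₁,x₃,x₄}  = {x₃} ∪ {x₁,x₄}
  [15 total]
Round 4 adds 1:
  {x₂}  = ᶜ of {x₁,x₃,x₄}
  [16 total]
Round 5: no new sets; the family is a σ-algebra.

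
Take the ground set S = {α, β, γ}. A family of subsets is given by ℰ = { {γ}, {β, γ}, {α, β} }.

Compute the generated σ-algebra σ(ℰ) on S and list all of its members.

Take S₀ = ℰ ∪ {∅, S} = { {}, {γ}, {α, β}, {β, γ}, S }.
Round 1. New:
  {α}  = ᶜ of {β, γ}
  — 6 sets.
Round 2 (1 new):
  {α, γ}  = {γ} ∪ {α}
  — 7 sets.
Round 3. New:
  {β}  = ᶜ of {α, γ}
  — 8 sets.
Round 4: closed — nothing new.

Therefore σ(ℰ) = { {}, {α}, {β}, {γ}, {α, β}, {α, γ}, {β, γ}, S } (|σ(ℰ)| = 8).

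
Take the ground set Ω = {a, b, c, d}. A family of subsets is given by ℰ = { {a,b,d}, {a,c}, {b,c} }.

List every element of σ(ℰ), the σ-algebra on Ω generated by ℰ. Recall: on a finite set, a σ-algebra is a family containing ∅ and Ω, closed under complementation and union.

σ(ℰ) (16 sets): { ∅, {a}, {b}, {c}, {d}, {a,b}, {a,c}, {a,d}, {b,c}, {b,d}, {c,d}, {a,b,c}, {a,b,d}, {a,c,d}, {b,c,d}, Ω }

Check:
Start: ℰ ∪ {∅, Ω} = { ∅, {a,c}, {b,c}, {a,b,d}, Ω }.
Step 1 adds 4:
  {c}  = Ω∖{a,b,d}
  {a,d}  = Ω∖{b,c}
  {b,d}  = Ω∖{a,c}
  {a,b,c}  = {b,c} ∪ {a,c}
  (now 9)
Step 2: +3 →
  {d}  = Ω∖{a,b,c}
  {a,c,d}  = {c} ∪ {a,d}
  {b,c,d}  = {c} ∪ {b,d}
  (now 12)
Step 3: +3 →
  {a}  = Ω∖{b,c,d}
  {b}  = Ω∖{a,c,d}
  {c,d}  = {c} ∪ {d}
  (now 15)
Step 4 (1 new):
  {a,b}  = Ω∖{c,d}
  (now 16)
Step 5: no new sets; the family is a σ-algebra.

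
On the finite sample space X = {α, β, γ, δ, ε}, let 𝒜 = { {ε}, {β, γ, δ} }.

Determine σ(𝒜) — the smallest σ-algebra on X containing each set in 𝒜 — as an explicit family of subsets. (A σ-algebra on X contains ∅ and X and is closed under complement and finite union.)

σ(𝒜) = { {}, {α}, {ε}, {α, ε}, {β, γ, δ}, {α, β, γ, δ}, {β, γ, δ, ε}, X }

Working:
Initial family (4 sets): { {}, {ε}, {β, γ, δ}, X }.
Pass 1: 3 new —
  {α, ε}  = complement {β, γ, δ}
  {α, β, γ, δ}  = complement {ε}
  {β, γ, δ, ε}  = {β, γ, δ} ∪ {ε}
  [7 total]
Pass 2: +1 →
  {α}  = complement {β, γ, δ, ε}
  [8 total]
Pass 3: already closed under ᶜ and ∪.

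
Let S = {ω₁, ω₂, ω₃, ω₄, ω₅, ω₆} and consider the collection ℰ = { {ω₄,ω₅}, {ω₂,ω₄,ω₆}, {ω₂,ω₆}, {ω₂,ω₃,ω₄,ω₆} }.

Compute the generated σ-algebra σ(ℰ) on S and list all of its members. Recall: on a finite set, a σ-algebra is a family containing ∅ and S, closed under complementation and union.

|σ(ℰ)| = 32.  σ(ℰ) = { {}, {ω₁}, {ω₃}, {ω₄}, {ω₅}, {ω₁,ω₃}, {ω₁,ω₄}, {ω₁,ω₅}, {ω₂,ω₆}, {ω₃,ω₄}, {ω₃,ω₅}, {ω₄,ω₅}, {ω₁,ω₂,ω₆}, {ω₁,ω₃,ω₄}, {ω₁,ω₃,ω₅}, {ω₁,ω₄,ω₅}, {ω₂,ω₃,ω₆}, {ω₂,ω₄,ω₆}, {ω₂,ω₅,ω₆}, {ω₃,ω₄,ω₅}, {ω₁,ω₂,ω₃,ω₆}, {ω₁,ω₂,ω₄,ω₆}, {ω₁,ω₂,ω₅,ω₆}, {ω₁,ω₃,ω₄,ω₅}, {ω₂,ω₃,ω₄,ω₆}, {ω₂,ω₃,ω₅,ω₆}, {ω₂,ω₄,ω₅,ω₆}, {ω₁,ω₂,ω₃,ω₄,ω₆}, {ω₁,ω₂,ω₃,ω₅,ω₆}, {ω₁,ω₂,ω₄,ω₅,ω₆}, {ω₂,ω₃,ω₄,ω₅,ω₆}, S }

Derivation:
Seed the family with ℰ together with ∅ and S: { {}, {ω₂,ω₆}, {ω₄,ω₅}, {ω₂,ω₄,ω₆}, {ω₂,ω₃,ω₄,ω₆}, S }.
Pass 1: 6 new —
  {ω₁,ω₅}  = ᶜ of {ω₂,ω₃,ω₄,ω₆}
  {ω₁,ω₃,ω₅}  = ᶜ of {ω₂,ω₄,ω₆}
  {ω₁,ω₂,ω₃,ω₆}  = ᶜ of {ω₄,ω₅}
  {ω₁,ω₃,ω₄,ω₅}  = ᶜ of {ω₂,ω₆}
  {ω₂,ω₄,ω₅,ω₆}  = {ω₄,ω₅} ∪ {ω₂,ω₄,ω₆}
  {ω₂,ω₃,ω₄,ω₅,ω₆}  = {ω₄,ω₅} ∪ {ω₂,ω₃,ω₄,ω₆}
  (now 12)
Pass 2. New:
  {ω₁}  = ᶜ of {ω₂,ω₃,ω₄,ω₅,ω₆}
  {ω₁,ω₃}  = ᶜ of {ω₂,ω₄,ω₅,ω₆}
  {ω₁,ω₄,ω₅}  = {ω₄,ω₅} ∪ {ω₁,ω₅}
  {ω₁,ω₂,ω₅,ω₆}  = {ω₂,ω₆} ∪ {ω₁,ω₅}
  {ω₁,ω₂,ω₃,ω₄,ω₆}  = {ω₂,ω₄,ω₆} ∪ {ω₁,ω₂,ω₃,ω₆}
  {ω₁,ω₂,ω₃,ω₅,ω₆}  = {ω₁,ω₃,ω₅} ∪ {ω₂,ω₆}
  {ω₁,ω₂,ω₄,ω₅,ω₆}  = {ω₂,ω₄,ω₆} ∪ {ω₁,ω₅}
  (now 19)
Pass 3. New:
  {ω₃}  = ᶜ of {ω₁,ω₂,ω₄,ω₅,ω₆}
  {ω₄}  = ᶜ of {ω₁,ω₂,ω₃,ω₅,ω₆}
  {ω₅}  = ᶜ of {ω₁,ω₂,ω₃,ω₄,ω₆}
  {ω₃,ω₄}  = ᶜ of {ω₁,ω₂,ω₅,ω₆}
  {ω₁,ω₂,ω₆}  = {ω₂,ω₆} ∪ {ω₁}
  {ω₂,ω₃,ω₆}  = ᶜ of {ω₁,ω₄,ω₅}
  {ω₁,ω₂,ω₄,ω₆}  = {ω₂,ω₄,ω₆} ∪ {ω₁}
  (now 26)
Pass 4: +6 →
  {ω₁,ω₄}  = {ω₁} ∪ {ω₄}
  {ω₃,ω₅}  = ᶜ of {ω₁,ω₂,ω₄,ω₆}
  {ω₁,ω₃,ω₄}  = {ω₃,ω₄} ∪ {ω₁}
  {ω₂,ω₅,ω₆}  = {ω₂,ω₆} ∪ {ω₅}
  {ω₃,ω₄,ω₅}  = ᶜ of {ω₁,ω₂,ω₆}
  {ω₂,ω₃,ω₅,ω₆}  = {ω₂,ω₃,ω₆} ∪ {ω₅}
  (now 32)
Pass 5 adds nothing — fixpoint reached.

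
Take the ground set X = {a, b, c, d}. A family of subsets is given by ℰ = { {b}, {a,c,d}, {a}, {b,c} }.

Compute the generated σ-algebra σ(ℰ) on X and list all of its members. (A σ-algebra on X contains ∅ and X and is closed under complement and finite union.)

Start: ℰ ∪ {∅, X} = { ∅, {a}, {b}, {b,c}, {a,c,d}, X }.
Round 1 adds 4:
  {a,b}  = {b} ∪ {a}
  {a,d}  = {b,c}ᶜ
  {a,b,c}  = {b,c} ∪ {a}
  {b,c,d}  = {a}ᶜ
Round 2. New:
  {d}  = {a,b,c}ᶜ
  {c,d}  = {a,b}ᶜ
  {a,b,d}  = {a,b} ∪ {a,d}
Round 3. New:
  {c}  = {a,b,d}ᶜ
  {b,d}  = {d} ∪ {b}
Round 4. New:
  {a,c}  = {b,d}ᶜ
Round 5: closed — nothing new.

Therefore σ(ℰ) = { ∅, {a}, {b}, {c}, {d}, {a,b}, {a,c}, {a,d}, {b,c}, {b,d}, {c,d}, {a,b,c}, {a,b,d}, {a,c,d}, {b,c,d}, X } (|σ(ℰ)| = 16).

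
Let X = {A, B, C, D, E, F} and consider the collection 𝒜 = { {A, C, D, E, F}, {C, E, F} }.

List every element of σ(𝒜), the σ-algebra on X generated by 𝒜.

Initial family (4 sets): { {}, {C, E, F}, {A, C, D, E, F}, X }.
Step 1 (2 new):
  {B}  = complement {A, C, D, E, F}
  {A, B, D}  = complement {C, E, F}
Step 2 (1 new):
  {B, C, E, F}  = {C, E, F} ∪ {B}
Step 3: 1 new —
  {A, D}  = complement {B, C, E, F}
Step 4: closed — nothing new.

Therefore σ(𝒜) = { {}, {B}, {A, D}, {A, B, D}, {C, E, F}, {B, C, E, F}, {A, C, D, E, F}, X } (|σ(𝒜)| = 8).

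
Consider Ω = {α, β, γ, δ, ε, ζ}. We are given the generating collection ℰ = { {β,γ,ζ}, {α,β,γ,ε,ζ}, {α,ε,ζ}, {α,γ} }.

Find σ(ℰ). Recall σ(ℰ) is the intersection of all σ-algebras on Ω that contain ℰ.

σ(ℰ) = { ∅, {α}, {β}, {γ}, {δ}, {ε}, {ζ}, {α,β}, {α,γ}, {α,δ}, {α,ε}, {α,ζ}, {β,γ}, {β,δ}, {β,ε}, {β,ζ}, {γ,δ}, {γ,ε}, {γ,ζ}, {δ,ε}, {δ,ζ}, {ε,ζ}, {α,β,γ}, {α,β,δ}, {α,β,ε}, {α,β,ζ}, {α,γ,δ}, {α,γ,ε}, {α,γ,ζ}, {α,δ,ε}, {α,δ,ζ}, {α,ε,ζ}, {β,γ,δ}, {β,γ,ε}, {β,γ,ζ}, {β,δ,ε}, {β,δ,ζ}, {β,ε,ζ}, {γ,δ,ε}, {γ,δ,ζ}, {γ,ε,ζ}, {δ,ε,ζ}, {α,β,γ,δ}, {α,β,γ,ε}, {α,β,γ,ζ}, {α,β,δ,ε}, {α,β,δ,ζ}, {α,β,ε,ζ}, {α,γ,δ,ε}, {α,γ,δ,ζ}, {α,γ,ε,ζ}, {α,δ,ε,ζ}, {β,γ,δ,ε}, {β,γ,δ,ζ}, {β,γ,ε,ζ}, {β,δ,ε,ζ}, {γ,δ,ε,ζ}, {α,β,γ,δ,ε}, {α,β,γ,δ,ζ}, {α,β,γ,ε,ζ}, {α,β,δ,ε,ζ}, {α,γ,δ,ε,ζ}, {β,γ,δ,ε,ζ}, Ω }

Trace:
Begin from { ∅, {α,γ}, {α,ε,ζ}, {β,γ,ζ}, {α,β,γ,ε,ζ}, Ω } (that is, ℰ plus ∅ and Ω).
Pass 1 (6 new):
  {δ}  = {α,β,γ,ε,ζ}ᶜ
  {α,δ,ε}  = {β,γ,ζ}ᶜ
  {β,γ,δ}  = {α,ε,ζ}ᶜ
  {α,β,γ,ζ}  = {α,γ} ∪ {β,γ,ζ}
  {α,γ,ε,ζ}  = {α,ε,ζ} ∪ {α,γ}
  {β,δ,ε,ζ}  = {α,γ}ᶜ
  — 12 sets.
Pass 2 adds 12:
  {β,δ}  = {α,γ,ε,ζ}ᶜ
  {δ,ε}  = {α,β,γ,ζ}ᶜ
  {α,γ,δ}  = {α,γ} ∪ {δ}
  {α,β,γ,δ}  = {β,γ,δ} ∪ {α,γ}
  {α,γ,δ,ε}  = {α,δ,ε} ∪ {α,γ}
  {α,δ,ε,ζ}  = {α,δ,ε} ∪ {α,ε,ζ}
  {β,γ,δ,ζ}  = {β,γ,δ} ∪ {β,γ,ζ}
  {α,β,γ,δ,ε}  = {α,δ,ε} ∪ {β,γ,δ}
  {α,β,γ,δ,ζ}  = {β,γ,δ} ∪ {α,β,γ,ζ}
  {α,β,δ,ε,ζ}  = {α,δ,ε} ∪ {β,δ,ε,ζ}
  {α,γ,δ,ε,ζ}  = {α,δ,ε} ∪ {α,γ,ε,ζ}
  {β,γ,δ,ε,ζ}  = {β,γ,δ} ∪ {β,δ,ε,ζ}
  — 24 sets.
Pass 3. New:
  {α}  = {β,γ,δ,ε,ζ}ᶜ
  {β}  = {α,γ,δ,ε,ζ}ᶜ
  {γ}  = {α,β,δ,ε,ζ}ᶜ
  {ε}  = {α,β,γ,δ,ζ}ᶜ
  {ζ}  = {α,β,γ,δ,ε}ᶜ
  {α,ε}  = {β,γ,δ,ζ}ᶜ
  {β,γ}  = {α,δ,ε,ζ}ᶜ
  {β,ζ}  = {α,γ,δ,ε}ᶜ
  {ε,ζ}  = {α,β,γ,δ}ᶜ
  {β,δ,ε}  = {δ,ε} ∪ {β,δ}
  {β,ε,ζ}  = {α,γ,δ}ᶜ
  {α,β,δ,ε}  = {β,δ} ∪ {α,δ,ε}
  {β,γ,δ,ε}  = {δ,ε} ∪ {β,γ,δ}
  — 37 sets.
Pass 4: +23 →
  {α,β}  = {α} ∪ {β}
  {α,δ}  = {α} ∪ {δ}
  {α,ζ}  = {β,γ,δ,ε}ᶜ
  {β,ε}  = {β} ∪ {ε}
  {γ,δ}  = {γ} ∪ {δ}
  {γ,ε}  = {ε} ∪ {γ}
  {γ,ζ}  = {α,β,δ,ε}ᶜ
  {δ,ζ}  = {ζ} ∪ {δ}
  {α,β,γ}  = {α} ∪ {β,γ}
  {α,β,δ}  = {α} ∪ {β,δ}
  {α,β,ε}  = {β} ∪ {α,ε}
  {α,β,ζ}  = {α} ∪ {β,ζ}
  {α,γ,ε}  = {ε} ∪ {α,γ}
  {α,γ,ζ}  = {β,δ,ε}ᶜ
  {β,γ,ε}  = {ε} ∪ {β,γ}
  {β,δ,ζ}  = {β,ζ} ∪ {δ}
  {γ,δ,ε}  = {δ,ε} ∪ {γ}
  {γ,ε,ζ}  = {ε,ζ} ∪ {γ}
  {δ,ε,ζ}  = {ε,ζ} ∪ {δ,ε}
  {α,β,γ,ε}  = {β,γ} ∪ {α,ε}
  {α,β,ε,ζ}  = {α} ∪ {β,ε,ζ}
  {α,γ,δ,ζ}  = {ζ} ∪ {α,γ,δ}
  {β,γ,ε,ζ}  = {ε,ζ} ∪ {β,γ,ζ}
  — 60 sets.
Pass 5. New:
  {α,δ,ζ}  = {β,γ,ε}ᶜ
  {γ,δ,ζ}  = {α,β,ε}ᶜ
  {α,β,δ,ζ}  = {γ,ε}ᶜ
  {γ,δ,ε,ζ}  = {α,β}ᶜ
  — 64 sets.
Pass 6: no new sets; the family is a σ-algebra.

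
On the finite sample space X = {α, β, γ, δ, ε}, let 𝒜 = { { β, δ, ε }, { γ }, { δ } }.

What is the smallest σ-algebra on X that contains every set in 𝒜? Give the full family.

σ(𝒜) = { {  }, { α }, { γ }, { δ }, { α, γ }, { α, δ }, { β, ε }, { γ, δ }, { α, β, ε }, { α, γ, δ }, { β, γ, ε }, { β, δ, ε }, { α, β, γ, ε }, { α, β, δ, ε }, { β, γ, δ, ε }, X }

Derivation:
Start: 𝒜 ∪ {∅, X} = { {  }, { γ }, { δ }, { β, δ, ε }, X }.
Step 1: 5 new —
  { α, γ }  = X∖{ β, δ, ε }
  { γ, δ }  = { γ } ∪ { δ }
  { α, β, γ, ε }  = X∖{ δ }
  { α, β, δ, ε }  = X∖{ γ }
  { β, γ, δ, ε }  = { γ } ∪ { β, δ, ε }
  (now 10)
Step 2 adds 3:
  { α }  = X∖{ β, γ, δ, ε }
  { α, β, ε }  = X∖{ γ, δ }
  { α, γ, δ }  = { γ, δ } ∪ { α, γ }
  (now 13)
Step 3: 2 new —
  { α, δ }  = { δ } ∪ { α }
  { β, ε }  = X∖{ α, γ, δ }
  (now 15)
Step 4 (1 new):
  { β, γ, ε }  = X∖{ α, δ }
  (now 16)
Step 5: closed — nothing new.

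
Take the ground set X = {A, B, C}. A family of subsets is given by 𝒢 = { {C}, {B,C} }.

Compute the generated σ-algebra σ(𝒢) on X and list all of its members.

Take S₀ = 𝒢 ∪ {∅, X} = { {}, {C}, {B,C}, X }.
Round 1: +2 →
  {A}  = complement {B,C}
  {A,B}  = complement {C}
  |family| = 6
Round 2. New:
  {A,C}  = {C} ∪ {A}
  |family| = 7
Round 3: 1 new —
  {B}  = complement {A,C}
  |family| = 8
Round 4: stable.

Therefore σ(𝒢) = { {}, {A}, {B}, {C}, {A,B}, {A,C}, {B,C}, X } (|σ(𝒢)| = 8).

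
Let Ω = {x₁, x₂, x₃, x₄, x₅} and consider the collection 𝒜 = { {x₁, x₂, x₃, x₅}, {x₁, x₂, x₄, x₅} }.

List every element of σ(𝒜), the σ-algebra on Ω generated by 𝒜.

Initial family (4 sets): { {}, {x₁, x₂, x₃, x₅}, {x₁, x₂, x₄, x₅}, Ω }.
Iteration 1: 2 new —
  {x₃}  = complement {x₁, x₂, x₄, x₅}
  {x₄}  = complement {x₁, x₂, x₃, x₅}
  [6 total]
Iteration 2: 1 new —
  {x₃, x₄}  = {x₃} ∪ {x₄}
  [7 total]
Iteration 3 (1 new):
  {x₁, x₂, x₅}  = complement {x₃, x₄}
  [8 total]
Iteration 4: no new sets; the family is a σ-algebra.

σ(𝒜) = { {}, {x₃}, {x₄}, {x₃, x₄}, {x₁, x₂, x₅}, {x₁, x₂, x₃, x₅}, {x₁, x₂, x₄, x₅}, Ω }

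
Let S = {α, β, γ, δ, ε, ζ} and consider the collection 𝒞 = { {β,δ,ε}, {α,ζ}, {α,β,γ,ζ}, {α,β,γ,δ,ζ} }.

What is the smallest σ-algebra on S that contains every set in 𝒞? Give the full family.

Begin from { ∅, {α,ζ}, {β,δ,ε}, {α,β,γ,ζ}, {α,β,γ,δ,ζ}, S } (that is, 𝒞 plus ∅ and S).
Round 1: +5 →
  {ε}  = S∖{α,β,γ,δ,ζ}
  {δ,ε}  = S∖{α,β,γ,ζ}
  {α,γ,ζ}  = S∖{β,δ,ε}
  {β,γ,δ,ε}  = S∖{α,ζ}
  {α,β,δ,ε,ζ}  = {α,ζ} ∪ {β,δ,ε}
  (now 11)
Round 2 (6 new):
  {γ}  = S∖{α,β,δ,ε,ζ}
  {α,ε,ζ}  = {α,ζ} ∪ {ε}
  {α,γ,ε,ζ}  = {α,γ,ζ} ∪ {ε}
  {α,δ,ε,ζ}  = {α,ζ} ∪ {δ,ε}
  {α,β,γ,ε,ζ}  = {α,β,γ,ζ} ∪ {ε}
  {α,γ,δ,ε,ζ}  = {α,γ,ζ} ∪ {δ,ε}
  (now 17)
Round 3 (7 new):
  {β}  = S∖{α,γ,δ,ε,ζ}
  {δ}  = S∖{α,β,γ,ε,ζ}
  {β,γ}  = S∖{α,δ,ε,ζ}
  {β,δ}  = S∖{α,γ,ε,ζ}
  {γ,ε}  = {γ} ∪ {ε}
  {β,γ,δ}  = S∖{α,ε,ζ}
  {γ,δ,ε}  = {δ,ε} ∪ {γ}
  (now 24)
Round 4: +8 →
  {β,ε}  = {β} ∪ {ε}
  {γ,δ}  = {γ} ∪ {δ}
  {α,β,ζ}  = S∖{γ,δ,ε}
  {α,δ,ζ}  = {α,ζ} ∪ {δ}
  {β,γ,ε}  = {β} ∪ {γ,ε}
  {α,β,δ,ζ}  = S∖{γ,ε}
  {α,β,ε,ζ}  = {β} ∪ {α,ε,ζ}
  {α,γ,δ,ζ}  = {α,γ,ζ} ∪ {δ}
  (now 32)
Round 5: stable.

σ(𝒞) = { ∅, {β}, {γ}, {δ}, {ε}, {α,ζ}, {β,γ}, {β,δ}, {β,ε}, {γ,δ}, {γ,ε}, {δ,ε}, {α,β,ζ}, {α,γ,ζ}, {α,δ,ζ}, {α,ε,ζ}, {β,γ,δ}, {β,γ,ε}, {β,δ,ε}, {γ,δ,ε}, {α,β,γ,ζ}, {α,β,δ,ζ}, {α,β,ε,ζ}, {α,γ,δ,ζ}, {α,γ,ε,ζ}, {α,δ,ε,ζ}, {β,γ,δ,ε}, {α,β,γ,δ,ζ}, {α,β,γ,ε,ζ}, {α,β,δ,ε,ζ}, {α,γ,δ,ε,ζ}, S }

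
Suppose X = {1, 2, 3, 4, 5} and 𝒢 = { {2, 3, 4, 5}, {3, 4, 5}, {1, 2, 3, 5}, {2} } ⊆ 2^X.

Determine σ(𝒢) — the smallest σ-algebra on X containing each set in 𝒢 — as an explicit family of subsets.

Start: 𝒢 ∪ {∅, X} = { ∅, {2}, {3, 4, 5}, {1, 2, 3, 5}, {2, 3, 4, 5}, X }.
Pass 1. New:
  {1}  = ᶜ of {2, 3, 4, 5}
  {4}  = ᶜ of {1, 2, 3, 5}
  {1, 2}  = ᶜ of {3, 4, 5}
  {1, 3, 4, 5}  = ᶜ of {2}
  |family| = 10
Pass 2 (3 new):
  {1, 4}  = {4} ∪ {1}
  {2, 4}  = {2} ∪ {4}
  {1, 2, 4}  = {1, 2} ∪ {4}
  |family| = 13
Pass 3: +3 →
  {3, 5}  = ᶜ of {1, 2, 4}
  {1, 3, 5}  = ᶜ of {2, 4}
  {2, 3, 5}  = ᶜ of {1, 4}
  |family| = 16
Pass 4: stable.

Therefore σ(𝒢) = { ∅, {1}, {2}, {4}, {1, 2}, {1, 4}, {2, 4}, {3, 5}, {1, 2, 4}, {1, 3, 5}, {2, 3, 5}, {3, 4, 5}, {1, 2, 3, 5}, {1, 3, 4, 5}, {2, 3, 4, 5}, X } (|σ(𝒢)| = 16).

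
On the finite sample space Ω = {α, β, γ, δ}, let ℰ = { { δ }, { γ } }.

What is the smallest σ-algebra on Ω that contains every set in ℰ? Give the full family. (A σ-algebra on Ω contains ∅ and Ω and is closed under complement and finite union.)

σ(ℰ) = { {}, { γ }, { δ }, { α, β }, { γ, δ }, { α, β, γ }, { α, β, δ }, Ω }

Working:
Initial family (4 sets): { {}, { γ }, { δ }, Ω }.
Step 1 adds 3:
  { γ, δ }  = { γ } ∪ { δ }
  { α, β, γ }  = Ω∖{ δ }
  { α, β, δ }  = Ω∖{ γ }
Step 2. New:
  { α, β }  = Ω∖{ γ, δ }
Step 3 adds nothing — fixpoint reached.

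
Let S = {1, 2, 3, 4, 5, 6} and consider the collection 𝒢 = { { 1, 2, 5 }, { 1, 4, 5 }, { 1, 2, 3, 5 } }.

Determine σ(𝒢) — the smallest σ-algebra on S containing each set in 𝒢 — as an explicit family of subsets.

σ(𝒢) (32 sets): { ∅, { 2 }, { 3 }, { 4 }, { 6 }, { 1, 5 }, { 2, 3 }, { 2, 4 }, { 2, 6 }, { 3, 4 }, { 3, 6 }, { 4, 6 }, { 1, 2, 5 }, { 1, 3, 5 }, { 1, 4, 5 }, { 1, 5, 6 }, { 2, 3, 4 }, { 2, 3, 6 }, { 2, 4, 6 }, { 3, 4, 6 }, { 1, 2, 3, 5 }, { 1, 2, 4, 5 }, { 1, 2, 5, 6 }, { 1, 3, 4, 5 }, { 1, 3, 5, 6 }, { 1, 4, 5, 6 }, { 2, 3, 4, 6 }, { 1, 2, 3, 4, 5 }, { 1, 2, 3, 5, 6 }, { 1, 2, 4, 5, 6 }, { 1, 3, 4, 5, 6 }, S }

Derivation:
Begin from { ∅, { 1, 2, 5 }, { 1, 4, 5 }, { 1, 2, 3, 5 }, S } (that is, 𝒢 plus ∅ and S).
Round 1. New:
  { 4, 6 }  = { 1, 2, 3, 5 }ᶜ
  { 2, 3, 6 }  = { 1, 4, 5 }ᶜ
  { 3, 4, 6 }  = { 1, 2, 5 }ᶜ
  { 1, 2, 4, 5 }  = { 1, 4, 5 } ∪ { 1, 2, 5 }
  { 1, 2, 3, 4, 5 }  = { 1, 4, 5 } ∪ { 1, 2, 3, 5 }
  [10 total]
Round 2. New:
  { 6 }  = { 1, 2, 3, 4, 5 }ᶜ
  { 3, 6 }  = { 1, 2, 4, 5 }ᶜ
  { 1, 4, 5, 6 }  = { 1, 4, 5 } ∪ { 4, 6 }
  { 2, 3, 4, 6 }  = { 2, 3, 6 } ∪ { 3, 4, 6 }
  { 1, 2, 3, 5, 6 }  = { 2, 3, 6 } ∪ { 1, 2, 5 }
  { 1, 2, 4, 5, 6 }  = { 1, 2, 4, 5 } ∪ { 4, 6 }
  { 1, 3, 4, 5, 6 }  = { 1, 4, 5 } ∪ { 3, 4, 6 }
  [17 total]
Round 3: +6 →
  { 2 }  = { 1, 3, 4, 5, 6 }ᶜ
  { 3 }  = { 1, 2, 4, 5, 6 }ᶜ
  { 4 }  = { 1, 2, 3, 5, 6 }ᶜ
  { 1, 5 }  = { 2, 3, 4, 6 }ᶜ
  { 2, 3 }  = { 1, 4, 5, 6 }ᶜ
  { 1, 2, 5, 6 }  = { 1, 2, 5 } ∪ { 6 }
  [23 total]
Round 4. New:
  { 2, 4 }  = { 2 } ∪ { 4 }
  { 2, 6 }  = { 2 } ∪ { 6 }
  { 3, 4 }  = { 1, 2, 5, 6 }ᶜ
  { 1, 3, 5 }  = { 3 } ∪ { 1, 5 }
  { 1, 5, 6 }  = { 6 } ∪ { 1, 5 }
  { 2, 3, 4 }  = { 2, 3 } ∪ { 4 }
  { 2, 4, 6 }  = { 2 } ∪ { 4, 6 }
  { 1, 3, 4, 5 }  = { 1, 4, 5 } ∪ { 3 }
  { 1, 3, 5, 6 }  = { 3, 6 } ∪ { 1, 5 }
  [32 total]
Round 5: already closed under ᶜ and ∪.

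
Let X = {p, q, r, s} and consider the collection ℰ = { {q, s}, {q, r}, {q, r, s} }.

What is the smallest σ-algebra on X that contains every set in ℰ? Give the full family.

Answer: σ(ℰ) = { {}, {p}, {q}, {r}, {s}, {p, q}, {p, r}, {p, s}, {q, r}, {q, s}, {r, s}, {p, q, r}, {p, q, s}, {p, r, s}, {q, r, s}, X }

Check:
Initial family (5 sets): { {}, {q, r}, {q, s}, {q, r, s}, X }.
Round 1. New:
  {p}  = {q, r, s}ᶜ
  {p, r}  = {q, s}ᶜ
  {p, s}  = {q, r}ᶜ
  — 8 sets.
Round 2: 3 new —
  {p, q, r}  = {q, r} ∪ {p, r}
  {p, q, s}  = {p, s} ∪ {q, s}
  {p, r, s}  = {p, s} ∪ {p, r}
  — 11 sets.
Round 3: 3 new —
  {q}  = {p, r, s}ᶜ
  {r}  = {p, q, s}ᶜ
  {s}  = {p, q, r}ᶜ
  — 14 sets.
Round 4 adds 2:
  {p, q}  = {q} ∪ {p}
  {r, s}  = {r} ∪ {s}
  — 16 sets.
Round 5: no new sets; the family is a σ-algebra.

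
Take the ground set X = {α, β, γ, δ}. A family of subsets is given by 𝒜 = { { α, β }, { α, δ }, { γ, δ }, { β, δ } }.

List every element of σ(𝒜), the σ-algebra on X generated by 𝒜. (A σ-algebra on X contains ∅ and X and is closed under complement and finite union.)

Seed the family with 𝒜 together with ∅ and X: { {}, { α, β }, { α, δ }, { β, δ }, { γ, δ }, X }.
Round 1: +5 →
  { α, γ }  = complement { β, δ }
  { β, γ }  = complement { α, δ }
  { α, β, δ }  = { α, δ } ∪ { α, β }
  { α, γ, δ }  = { γ, δ } ∪ { α, δ }
  { β, γ, δ }  = { γ, δ } ∪ { β, δ }
Round 2 adds 4:
  { α }  = complement { β, γ, δ }
  { β }  = complement { α, γ, δ }
  { γ }  = complement { α, β, δ }
  { α, β, γ }  = { α, β } ∪ { β, γ }
Round 3 (1 new):
  { δ }  = complement { α, β, γ }
After Round 4 the family is unchanged; done.

σ(𝒜) = { {}, { α }, { β }, { γ }, { δ }, { α, β }, { α, γ }, { α, δ }, { β, γ }, { β, δ }, { γ, δ }, { α, β, γ }, { α, β, δ }, { α, γ, δ }, { β, γ, δ }, X }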